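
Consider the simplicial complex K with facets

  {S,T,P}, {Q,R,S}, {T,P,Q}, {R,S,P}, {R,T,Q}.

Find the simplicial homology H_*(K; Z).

Take the total order P < Q < R < S < T on the vertex set. Then K (dimension 2) consists of the simplices:

  0-simplices (5): P, Q, R, S, T
  1-simplices (10): PQ, PR, PS, PT, QR, QS, QT, RS, RT, ST
  2-simplices (5): PQT, PRS, PST, QRS, QRT

Hence C_0 ≅ Z^5, C_1 ≅ Z^10, C_2 ≅ Z^5.

∂_1: C_1 → C_0 is given by ∂[p,q] = [q] − [p].
As a 5×10 matrix over Z this has rank 4, with invariant factors (1,1,1,1).

The boundary map ∂_2: C_2 → C_1 maps a triangle to the signed sum of its edges. For instance
  ∂PST = ST − PT + PS,
  ∂PQT = QT − PT + PQ.
As a 10×5 matrix over Z this has rank 5, with invariant factors (1,1,1,1,1).

Reading off H_k = ker ∂_k / im ∂_{k+1}:

  H_0: rank C_0 − rank ∂_1 = 5 − 4 = 1, and the invariant factors of ∂_1 are all 1, so H_0 = Z.
  H_1: rank ker ∂_1 − rank ∂_2 = (10 − 4) − 5 = 1, and the invariant factors of ∂_2 are all 1, so H_1 = Z.
  H_2: rank ker ∂_2 − rank ∂_3 = (5 − 5) − 0 = 0, and there is no ∂_3, so H_2 = 0.

As a check, the Euler characteristic is 5 − 10 + 5 = 0, which agrees with 1 − 1 + 0 = 0.

H_0 = Z,  H_1 = Z,  H_2 = 0.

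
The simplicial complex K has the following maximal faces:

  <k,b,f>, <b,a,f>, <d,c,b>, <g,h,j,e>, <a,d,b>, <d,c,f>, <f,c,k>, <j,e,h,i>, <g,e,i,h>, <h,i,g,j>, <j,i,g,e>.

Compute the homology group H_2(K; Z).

H_2 ≅ 0.

We work with the vertex ordering a < b < c < d < e < f < g < h < i < j < k. The simplices of K, each written with vertices in increasing order, are:

  0-simplices (11): a, b, c, d, e, f, g, h, i, j, k
  1-simplices (22): ab, ad, af, bc, bd, bf, bk, cd, cf, ck, df, eg, eh, ei, ej, fk, gh, gi, gj, hi, hj, ij
  2-simplices (16): abd, abf, bcd, bfk, cdf, cfk, egh, egi, egj, ehi, ehj, eij, ghi, ghj, gij, hij
  3-simplices (5): eghi, eghj, egij, ehij, ghij

so the chain groups are C_0 ≅ Z^11, C_1 ≅ Z^22, C_2 ≅ Z^16, C_3 ≅ Z^5.

The boundary map ∂_1: C_1 → C_0 maps an edge to its endpoints' difference, ∂[p,q] = q − p. For instance
  ∂ej = j − e.
The resulting 11×22 matrix has rank 9, and its Smith normal form has invariant factors (1,1,1,1,1,1,1,1,1).

The boundary map ∂_2: C_2 → C_1 maps a triangle to the signed sum of its edges. For instance
  ∂abd = bd − ad + ab,
  ∂ghj = hj − gj + gh.
The resulting 22×16 matrix has rank 12, and its Smith normal form has invariant factors (1,1,1,1,1,1,1,1,1,1,1,1).

Boundary ∂_3: C_3 → C_2 sends each 3-simplex σ to the alternating sum Σ_i (−1)^i (σ with its i-th vertex removed). For instance
  ∂ghij = hij − gij + ghj − ghi,
  ∂eghi = ghi − ehi + egi − egh.
The 16×5 boundary matrix has rank 4 and Smith normal form diag(1,1,1,1).

From H_k ≅ ker(∂_k) / im(∂_{k+1}) we obtain:

  H_2: rank ker ∂_2 − rank ∂_3 = (16 − 12) − 4 = 0, and the invariant factors of ∂_3 are all 1, so H_2 = 0.

(K is a triangulation of the disjoint union of the 3-sphere S^3 and the cylinder S^1 x I.)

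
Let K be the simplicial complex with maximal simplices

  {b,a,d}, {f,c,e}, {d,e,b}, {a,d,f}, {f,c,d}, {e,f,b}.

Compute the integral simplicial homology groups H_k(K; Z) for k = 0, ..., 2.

H_0 = Z,  H_1 = Z,  H_2 = 0.

Take the total order a < b < c < d < e < f on the vertex set. Then K (dimension 2) consists of the simplices:

  0-simplices (6): a, b, c, d, e, f
  1-simplices (12): ab, ad, af, bd, be, bf, cd, ce, cf, de, df, ef
  2-simplices (6): abd, adf, bde, bef, cdf, cef

giving chain groups C_0 ≅ Z^6, C_1 ≅ Z^12, C_2 ≅ Z^6.

Boundary ∂_1: C_1 → C_0 is given by ∂[p,q] = [q] − [p].
The resulting 6×12 matrix has rank 5, and its Smith normal form has invariant factors (1,1,1,1,1).

The boundary map ∂_2: C_2 → C_1 acts by ∂[p,q,r] = [q,r] − [p,r] + [p,q]. For instance
  ∂abd = bd − ad + ab,
  ∂bde = de − be + bd.
As a 12×6 matrix over Z this has rank 6, with invariant factors (1,1,1,1,1,1).

Computing H_k = (kernel of ∂_k) / (image of ∂_{k+1}):

  H_0: rank C_0 − rank ∂_1 = 6 − 5 = 1, and the invariant factors of ∂_1 are all 1, so H_0 ≅ Z.
  H_1: rank ker ∂_1 − rank ∂_2 = (12 − 5) − 6 = 1, and the invariant factors of ∂_2 are all 1, so H_1 ≅ Z.
  H_2: rank ker ∂_2 − rank ∂_3 = (6 − 6) − 0 = 0, and there is no ∂_3, so H_2 ≅ 0.

(K is a triangulation of the cylinder S^1 x I.)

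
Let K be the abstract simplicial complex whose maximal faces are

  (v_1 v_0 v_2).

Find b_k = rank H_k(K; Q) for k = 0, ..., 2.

b_0 = 1, b_1 = 0, b_2 = 0.

Take the total order v_0 < v_1 < v_2 on the vertex set. Then K (dimension 2) consists of the simplices:

  0-simplices (3): [v_0], [v_1], [v_2]
  1-simplices (3): [v_0,v_1], [v_0,v_2], [v_1,v_2]
  2-simplices (1): [v_0,v_1,v_2]

Hence C_0 ≅ Z^3, C_1 ≅ Z^3, C_2 ≅ Z^1.

Boundary ∂_1: C_1 → C_0 maps an edge to its endpoints' difference, ∂[p,q] = q − p. For instance
  ∂[v_1,v_2] = [v_2] − [v_1].
This gives a 3×3 integer matrix of rank 2; reducing to Smith normal form yields diagonal entries (1,1).

∂_2: C_2 → C_1 maps a triangle to the signed sum of its edges. For instance
  ∂[v_0,v_1,v_2] = [v_1,v_2] − [v_0,v_2] + [v_0,v_1].
The 3×1 boundary matrix has rank 1 and Smith normal form diag(1).

Reading off H_k = ker ∂_k / im ∂_{k+1}:

  H_0: rank C_0 − rank ∂_1 = 3 − 2 = 1, and the invariant factors of ∂_1 are all 1, so H_0 = Z.
  H_1: rank ker ∂_1 − rank ∂_2 = (3 − 2) − 1 = 0, and the invariant factors of ∂_2 are all 1, so H_1 = 0.
  H_2: rank ker ∂_2 − rank ∂_3 = (1 − 1) − 0 = 0, and there is no ∂_3, so H_2 = 0.

(K is a triangulation of the 2-simplex.)

Hence the Betti numbers are b_0 = 1, b_1 = 0, b_2 = 0.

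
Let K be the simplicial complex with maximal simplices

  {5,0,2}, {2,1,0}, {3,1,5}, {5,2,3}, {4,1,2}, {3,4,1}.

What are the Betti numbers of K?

We work with the vertex ordering 0 < 1 < 2 < 3 < 4 < 5. The simplices of K, each written with vertices in increasing order, are:

  0-simplices (6): [0], [1], [2], [3], [4], [5]
  1-simplices (12): [0,1], [0,2], [0,5], [1,2], [1,3], [1,4], [1,5], [2,3], [2,4], [2,5], [3,4], [3,5]
  2-simplices (6): [0,1,2], [0,2,5], [1,2,4], [1,3,4], [1,3,5], [2,3,5]

Hence C_0 ≅ Z^6, C_1 ≅ Z^12, C_2 ≅ Z^6.

The boundary map ∂_1: C_1 → C_0 sends each edge [p,q] (with p < q) to q − p.
This gives a 6×12 integer matrix of rank 5; reducing to Smith normal form yields diagonal entries (1,1,1,1,1).

Boundary ∂_2: C_2 → C_1 acts by ∂[p,q,r] = [q,r] − [p,r] + [p,q]. For instance
  ∂[1,3,4] = [3,4] − [1,4] + [1,3],
  ∂[2,3,5] = [3,5] − [2,5] + [2,3].
The resulting 12×6 matrix has rank 6, and its Smith normal form has invariant factors (1,1,1,1,1,1).

From H_k ≅ ker(∂_k) / im(∂_{k+1}) we obtain:

  H_0: rank C_0 − rank ∂_1 = 6 − 5 = 1, and the invariant factors of ∂_1 are all 1, so H_0 = Z.
  H_1: rank ker ∂_1 − rank ∂_2 = (12 − 5) − 6 = 1, and the invariant factors of ∂_2 are all 1, so H_1 = Z.
  H_2: rank ker ∂_2 − rank ∂_3 = (6 − 6) − 0 = 0, and there is no ∂_3, so H_2 = 0.

As a check, the Euler characteristic is 6 − 12 + 6 = 0, which agrees with 1 − 1 + 0 = 0.
(K is a triangulation of the cylinder S^1 x I.)

Hence the Betti numbers are b_0 = 1, b_1 = 1, b_2 = 0.

b_0 = 1, b_1 = 1, b_2 = 0.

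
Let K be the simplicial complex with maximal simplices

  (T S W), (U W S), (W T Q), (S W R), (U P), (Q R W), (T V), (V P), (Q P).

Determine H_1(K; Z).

H_1 = Z^2.

Order the vertices as P < Q < R < S < T < U < V < W. Listing each simplex with vertices in this order, K has dimension 2 with simplices:

  0-simplices (8): P, Q, R, S, T, U, V, W
  1-simplices (14): PQ, PU, PV, QR, QT, QW, RS, RW, ST, SU, SW, TV, TW, UW
  2-simplices (5): QRW, QTW, RSW, STW, SUW

so the chain groups are C_0 ≅ Z^8, C_1 ≅ Z^14, C_2 ≅ Z^5.

The boundary map ∂_1: C_1 → C_0 sends each edge [p,q] (with p < q) to q − p. For instance
  ∂QR = R − Q.
As a 8×14 matrix over Z this has rank 7, with invariant factors (1,1,1,1,1,1,1).

The boundary map ∂_2: C_2 → C_1 sends each 2-simplex [p,q,r] to [q,r] − [p,r] + [p,q]. For instance
  ∂QRW = RW − QW + QR,
  ∂RSW = SW − RW + RS.
As a 14×5 matrix over Z this has rank 5, with invariant factors (1,1,1,1,1).

Reading off H_k = ker ∂_k / im ∂_{k+1}:

  H_1: rank ker ∂_1 − rank ∂_2 = (14 − 7) − 5 = 2, and the invariant factors of ∂_2 are all 1, so H_1 ≅ Z^2.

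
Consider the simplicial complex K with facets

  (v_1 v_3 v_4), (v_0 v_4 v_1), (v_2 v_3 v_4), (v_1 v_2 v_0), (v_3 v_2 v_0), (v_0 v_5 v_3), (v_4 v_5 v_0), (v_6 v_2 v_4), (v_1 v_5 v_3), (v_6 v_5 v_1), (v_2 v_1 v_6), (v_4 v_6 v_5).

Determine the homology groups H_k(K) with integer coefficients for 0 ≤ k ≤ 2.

H_0 = Z,  H_1 = Z/2Z,  H_2 = 0.

Order the vertices as v_0 < v_1 < v_2 < v_3 < v_4 < v_5 < v_6. Listing each simplex with vertices in this order, K has dimension 2 with simplices:

  0-simplices (7): [v_0], [v_1], [v_2], [v_3], [v_4], [v_5], [v_6]
  1-simplices (18): (18 of them)
  2-simplices (12): (12 of them)

so the chain groups are C_0 ≅ Z^7, C_1 ≅ Z^18, C_2 ≅ Z^12.

The boundary map ∂_1: C_1 → C_0 sends each edge [p,q] (with p < q) to q − p. For instance
  ∂[v_5,v_6] = [v_6] − [v_5].
The 7×18 boundary matrix has rank 6 and Smith normal form diag(1,1,1,1,1,1).

Boundary ∂_2: C_2 → C_1 sends each 2-simplex [p,q,r] to [q,r] − [p,r] + [p,q]. For instance
  ∂[v_1,v_5,v_6] = [v_5,v_6] − [v_1,v_6] + [v_1,v_5],
  ∂[v_1,v_3,v_5] = [v_3,v_5] − [v_1,v_5] + [v_1,v_3].
This gives a 18×12 integer matrix of rank 12; reducing to Smith normal form yields diagonal entries (1,1,1,1,1,1,1,1,1,1,1,2).

Reading off H_k = ker ∂_k / im ∂_{k+1}:

  H_0: rank C_0 − rank ∂_1 = 7 − 6 = 1, and the invariant factors of ∂_1 are all 1, so H_0 ≅ Z.
  H_1: rank ker ∂_1 − rank ∂_2 = (18 − 6) − 12 = 0, and ∂_2 has invariant factor 2 > 1, so H_1 ≅ Z/2Z.
  H_2: rank ker ∂_2 − rank ∂_3 = (12 − 12) − 0 = 0, and there is no ∂_3, so H_2 ≅ 0.

(K is a triangulation of the real projective plane RP^2.)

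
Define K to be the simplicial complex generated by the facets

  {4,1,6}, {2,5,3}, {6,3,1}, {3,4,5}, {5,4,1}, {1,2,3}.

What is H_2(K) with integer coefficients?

H_2 ≅ 0.

We work with the vertex ordering 1 < 2 < 3 < 4 < 5 < 6. The simplices of K, each written with vertices in increasing order, are:

  0-simplices (6): [1], [2], [3], [4], [5], [6]
  1-simplices (12): [1,2], [1,3], [1,4], [1,5], [1,6], [2,3], [2,5], [3,4], [3,5], [3,6], [4,5], [4,6]
  2-simplices (6): [1,2,3], [1,3,6], [1,4,5], [1,4,6], [2,3,5], [3,4,5]

giving chain groups C_0 ≅ Z^6, C_1 ≅ Z^12, C_2 ≅ Z^6.

Boundary ∂_1: C_1 → C_0 sends each edge [p,q] (with p < q) to q − p.
This gives a 6×12 integer matrix of rank 5; reducing to Smith normal form yields diagonal entries (1,1,1,1,1).

Boundary ∂_2: C_2 → C_1 maps a triangle to the signed sum of its edges. For instance
  ∂[1,4,6] = [4,6] − [1,6] + [1,4],
  ∂[1,3,6] = [3,6] − [1,6] + [1,3].
The 12×6 boundary matrix has rank 6 and Smith normal form diag(1,1,1,1,1,1).

From H_k ≅ ker(∂_k) / im(∂_{k+1}) we obtain:

  H_2: rank ker ∂_2 − rank ∂_3 = (6 − 6) − 0 = 0, and there is no ∂_3, so H_2 ≅ 0.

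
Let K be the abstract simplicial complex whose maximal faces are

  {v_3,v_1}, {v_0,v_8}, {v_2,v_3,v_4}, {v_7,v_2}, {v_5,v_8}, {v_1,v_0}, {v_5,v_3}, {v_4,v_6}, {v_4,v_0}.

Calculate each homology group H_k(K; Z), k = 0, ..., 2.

We work with the vertex ordering v_0 < v_1 < v_2 < v_3 < v_4 < v_5 < v_6 < v_7 < v_8. The simplices of K, each written with vertices in increasing order, are:

  0-simplices (9): [v_0], [v_1], [v_2], [v_3], [v_4], [v_5], [v_6], [v_7], [v_8]
  1-simplices (11): [v_0,v_1], [v_0,v_4], [v_0,v_8], [v_1,v_3], [v_2,v_3], [v_2,v_4], [v_2,v_7], [v_3,v_4], [v_3,v_5], [v_4,v_6], [v_5,v_8]
  2-simplices (1): [v_2,v_3,v_4]

giving chain groups C_0 ≅ Z^9, C_1 ≅ Z^11, C_2 ≅ Z^1.

Boundary ∂_1: C_1 → C_0 maps an edge to its endpoints' difference, ∂[p,q] = q − p.
The resulting 9×11 matrix has rank 8, and its Smith normal form has invariant factors (1,1,1,1,1,1,1,1).

∂_2: C_2 → C_1 acts by ∂[p,q,r] = [q,r] − [p,r] + [p,q]. For instance
  ∂[v_2,v_3,v_4] = [v_3,v_4] − [v_2,v_4] + [v_2,v_3].
As a 11×1 matrix over Z this has rank 1, with invariant factors (1).

Reading off H_k = ker ∂_k / im ∂_{k+1}:

  H_0: rank C_0 − rank ∂_1 = 9 − 8 = 1, and the invariant factors of ∂_1 are all 1, so H_0 = Z.
  H_1: rank ker ∂_1 − rank ∂_2 = (11 − 8) − 1 = 2, and the invariant factors of ∂_2 are all 1, so H_1 = Z^2.
  H_2: rank ker ∂_2 − rank ∂_3 = (1 − 1) − 0 = 0, and there is no ∂_3, so H_2 = 0.

H_0 = Z,  H_1 = Z^2,  H_2 = 0.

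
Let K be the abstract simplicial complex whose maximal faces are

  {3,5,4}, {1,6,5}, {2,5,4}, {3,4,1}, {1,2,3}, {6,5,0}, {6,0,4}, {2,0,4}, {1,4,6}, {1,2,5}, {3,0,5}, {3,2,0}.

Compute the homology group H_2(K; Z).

We work with the vertex ordering 0 < 1 < 2 < 3 < 4 < 5 < 6. The simplices of K, each written with vertices in increasing order, are:

  0-simplices (7): [0], [1], [2], [3], [4], [5], [6]
  1-simplices (18): [0,2], [0,3], [0,4], [0,5], [0,6], [1,2], [1,3], [1,4], [1,5], [1,6], [2,3], [2,4], [2,5], [3,4], [3,5], [4,5], [4,6], [5,6]
  2-simplices (12): [0,2,3], [0,2,4], [0,3,5], [0,4,6], [0,5,6], [1,2,3], [1,2,5], [1,3,4], [1,4,6], [1,5,6], [2,4,5], [3,4,5]

giving chain groups C_0 ≅ Z^7, C_1 ≅ Z^18, C_2 ≅ Z^12.

The boundary map ∂_1: C_1 → C_0 is given by ∂[p,q] = [q] − [p]. For instance
  ∂[1,4] = [4] − [1].
As a 7×18 matrix over Z this has rank 6, with invariant factors (1,1,1,1,1,1).

∂_2: C_2 → C_1 acts by ∂[p,q,r] = [q,r] − [p,r] + [p,q]. For instance
  ∂[1,5,6] = [5,6] − [1,6] + [1,5],
  ∂[0,2,3] = [2,3] − [0,3] + [0,2].
This gives a 18×12 integer matrix of rank 12; reducing to Smith normal form yields diagonal entries (1,1,1,1,1,1,1,1,1,1,1,2).

Computing H_k = (kernel of ∂_k) / (image of ∂_{k+1}):

  H_2: rank ker ∂_2 − rank ∂_3 = (12 − 12) − 0 = 0, and there is no ∂_3, so H_2 = 0.

H_2 ≅ 0.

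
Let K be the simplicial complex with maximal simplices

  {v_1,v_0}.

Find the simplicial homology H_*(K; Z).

H_0 ≅ Z,  H_1 = 0.

Order the vertices as v_0 < v_1. Listing each simplex with vertices in this order, K has dimension 1 with simplices:

  0-simplices (2): [v_0], [v_1]
  1-simplices (1): [v_0,v_1]

so the chain groups are C_0 ≅ Z^2, C_1 ≅ Z^1.

The boundary map ∂_1: C_1 → C_0 is given by ∂[p,q] = [q] − [p].
The 2×1 boundary matrix has rank 1 and Smith normal form diag(1).

Now H_k = ker ∂_k / im ∂_{k+1}, so:

  H_0: rank C_0 − rank ∂_1 = 2 − 1 = 1, and the invariant factors of ∂_1 are all 1, so H_0 ≅ Z.
  H_1: rank ker ∂_1 − rank ∂_2 = (1 − 1) − 0 = 0, and there is no ∂_2, so H_1 ≅ 0.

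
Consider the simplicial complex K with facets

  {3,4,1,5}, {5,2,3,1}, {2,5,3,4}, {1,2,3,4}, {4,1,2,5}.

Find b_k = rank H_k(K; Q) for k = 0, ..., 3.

b_0 = 1, b_1 = 0, b_2 = 0, b_3 = 1.

Order the vertices as 1 < 2 < 3 < 4 < 5. Listing each simplex with vertices in this order, K has dimension 3 with simplices:

  0-simplices (5): [1], [2], [3], [4], [5]
  1-simplices (10): [1,2], [1,3], [1,4], [1,5], [2,3], [2,4], [2,5], [3,4], [3,5], [4,5]
  2-simplices (10): [1,2,3], [1,2,4], [1,2,5], [1,3,4], [1,3,5], [1,4,5], [2,3,4], [2,3,5], [2,4,5], [3,4,5]
  3-simplices (5): [1,2,3,4], [1,2,3,5], [1,2,4,5], [1,3,4,5], [2,3,4,5]

so the chain groups are C_0 ≅ Z^5, C_1 ≅ Z^10, C_2 ≅ Z^10, C_3 ≅ Z^5.

∂_1: C_1 → C_0 sends each edge [p,q] (with p < q) to q − p. For instance
  ∂[4,5] = [5] − [4].
As a 5×10 matrix over Z this has rank 4, with invariant factors (1,1,1,1).

The boundary map ∂_2: C_2 → C_1 maps a triangle to the signed sum of its edges. For instance
  ∂[1,3,5] = [3,5] − [1,5] + [1,3],
  ∂[1,4,5] = [4,5] − [1,5] + [1,4].
The 10×10 boundary matrix has rank 6 and Smith normal form diag(1,1,1,1,1,1).

∂_3: C_3 → C_2 sends each 3-simplex σ to the alternating sum Σ_i (−1)^i (σ with its i-th vertex removed). For instance
  ∂[1,3,4,5] = [3,4,5] − [1,4,5] + [1,3,5] − [1,3,4],
  ∂[1,2,3,4] = [2,3,4] − [1,3,4] + [1,2,4] − [1,2,3].
The resulting 10×5 matrix has rank 4, and its Smith normal form has invariant factors (1,1,1,1).

Now H_k = ker ∂_k / im ∂_{k+1}, so:

  H_0: rank C_0 − rank ∂_1 = 5 − 4 = 1, and the invariant factors of ∂_1 are all 1, so H_0 ≅ Z.
  H_1: rank ker ∂_1 − rank ∂_2 = (10 − 4) − 6 = 0, and the invariant factors of ∂_2 are all 1, so H_1 ≅ 0.
  H_2: rank ker ∂_2 − rank ∂_3 = (10 − 6) − 4 = 0, and the invariant factors of ∂_3 are all 1, so H_2 ≅ 0.
  H_3: rank ker ∂_3 − rank ∂_4 = (5 − 4) − 0 = 1, and there is no ∂_4, so H_3 ≅ Z.

Hence the Betti numbers are b_0 = 1, b_1 = 0, b_2 = 0, b_3 = 1.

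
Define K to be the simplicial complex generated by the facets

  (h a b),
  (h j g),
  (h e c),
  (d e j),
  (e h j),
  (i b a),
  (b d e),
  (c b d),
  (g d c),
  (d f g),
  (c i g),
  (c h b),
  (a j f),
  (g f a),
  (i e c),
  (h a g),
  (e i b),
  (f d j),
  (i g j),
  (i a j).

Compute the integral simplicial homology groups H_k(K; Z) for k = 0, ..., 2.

Fix the vertex order a < b < c < d < e < f < g < h < i < j and write every simplex with vertices in increasing order. Then dim K = 2 and the simplices of K are:

  0-simplices (10): a, b, c, d, e, f, g, h, i, j
  1-simplices (30): ab, af, ag, ah, ai, aj, bc, bd, be, bh, bi, cd, ce, cg, ch, ci, de, df, dg, dj, eh, ei, ej, fg, fj, gh, gi, gj, hj, ij
  2-simplices (20): abh, abi, afg, afj, agh, aij, bcd, bch, bde, bei, cdg, ceh, cei, cgi, dej, dfg, dfj, ehj, ghj, gij

so the chain groups are C_0 ≅ Z^10, C_1 ≅ Z^30, C_2 ≅ Z^20.

∂_1: C_1 → C_0 maps an edge to its endpoints' difference, ∂[p,q] = q − p. For instance
  ∂ej = j − e.
As a 10×30 matrix over Z this has rank 9, with invariant factors (1,1,1,1,1,1,1,1,1).

The boundary map ∂_2: C_2 → C_1 sends each 2-simplex [p,q,r] to [q,r] − [p,r] + [p,q]. For instance
  ∂afj = fj − aj + af,
  ∂bei = ei − bi + be.
This gives a 30×20 integer matrix of rank 20; reducing to Smith normal form yields diagonal entries (1,1,1,1,1,1,1,1,1,1,1,1,1,1,1,1,1,1,1,2).

Reading off H_k = ker ∂_k / im ∂_{k+1}:

  H_0: rank C_0 − rank ∂_1 = 10 − 9 = 1, and the invariant factors of ∂_1 are all 1, so H_0 ≅ Z.
  H_1: rank ker ∂_1 − rank ∂_2 = (30 − 9) − 20 = 1, and ∂_2 has invariant factor 2 > 1, so H_1 ≅ Z ⊕ Z/2Z.
  H_2: rank ker ∂_2 − rank ∂_3 = (20 − 20) − 0 = 0, and there is no ∂_3, so H_2 ≅ 0.

As a check, the Euler characteristic is 10 − 30 + 20 = 0, which agrees with 1 − 1 + 0 = 0.

H_0 = Z,  H_1 = Z ⊕ Z/2Z,  H_2 = 0.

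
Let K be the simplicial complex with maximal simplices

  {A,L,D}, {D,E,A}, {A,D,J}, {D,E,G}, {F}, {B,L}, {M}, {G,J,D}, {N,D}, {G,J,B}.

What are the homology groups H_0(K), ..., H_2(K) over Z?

K has 10 vertices, 14 edges, 6 triangles.
rank ∂_0 = 0, rank ∂_1 = 7 ⇒ b_0 = 10 − 0 − 7 = 3; all invariant factors of ∂_1 are 1 so no torsion. So H_0 ≅ Z^3.
rank ∂_1 = 7, rank ∂_2 = 6 ⇒ b_1 = 14 − 7 − 6 = 1; all invariant factors of ∂_2 are 1 so no torsion. So H_1 ≅ Z.
rank ∂_2 = 6, rank ∂_3 = 0 ⇒ b_2 = 6 − 6 − 0 = 0. So H_2 ≅ 0.

H_0 = Z^3,  H_1 = Z,  H_2 = 0.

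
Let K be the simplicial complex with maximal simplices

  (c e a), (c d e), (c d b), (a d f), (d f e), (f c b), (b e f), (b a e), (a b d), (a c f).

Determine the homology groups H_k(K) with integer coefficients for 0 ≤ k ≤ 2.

We work with the vertex ordering a < b < c < d < e < f. The simplices of K, each written with vertices in increasing order, are:

  0-simplices (6): a, b, c, d, e, f
  1-simplices (15): ab, ac, ad, ae, af, bc, bd, be, bf, cd, ce, cf, de, df, ef
  2-simplices (10): abd, abe, ace, acf, adf, bcd, bcf, bef, cde, def

giving chain groups C_0 ≅ Z^6, C_1 ≅ Z^15, C_2 ≅ Z^10.

The boundary map ∂_1: C_1 → C_0 is given by ∂[p,q] = [q] − [p].
As a 6×15 matrix over Z this has rank 5, with invariant factors (1,1,1,1,1).

Boundary ∂_2: C_2 → C_1 sends each 2-simplex [p,q,r] to [q,r] − [p,r] + [p,q]. For instance
  ∂bef = ef − bf + be,
  ∂abe = be − ae + ab.
The resulting 15×10 matrix has rank 10, and its Smith normal form has invariant factors (1,1,1,1,1,1,1,1,1,2).

Computing H_k = (kernel of ∂_k) / (image of ∂_{k+1}):

  H_0: rank C_0 − rank ∂_1 = 6 − 5 = 1, and the invariant factors of ∂_1 are all 1, so H_0 ≅ Z.
  H_1: rank ker ∂_1 − rank ∂_2 = (15 − 5) − 10 = 0, and ∂_2 has invariant factor 2 > 1, so H_1 ≅ Z/2Z.
  H_2: rank ker ∂_2 − rank ∂_3 = (10 − 10) − 0 = 0, and there is no ∂_3, so H_2 ≅ 0.

H_0 = Z,  H_1 = Z/2Z,  H_2 = 0.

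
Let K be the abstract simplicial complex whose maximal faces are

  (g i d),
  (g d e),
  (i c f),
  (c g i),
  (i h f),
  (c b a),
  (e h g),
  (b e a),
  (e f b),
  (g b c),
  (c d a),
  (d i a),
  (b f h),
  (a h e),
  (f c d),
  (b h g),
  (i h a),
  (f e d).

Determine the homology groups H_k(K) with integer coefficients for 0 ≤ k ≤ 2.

H_0 ≅ Z,  H_1 ≅ Z × Z/2,  H_2 = 0.

Take the total order a < b < c < d < e < f < g < h < i on the vertex set. Then K (dimension 2) consists of the simplices:

  0-simplices (9): a, b, c, d, e, f, g, h, i
  1-simplices (27): ab, ac, ad, ae, ah, ai, bc, be, bf, bg, bh, cd, cf, cg, ci, de, df, dg, di, ef, eg, eh, fh, fi, gh, gi, hi
  2-simplices (18): abc, abe, acd, adi, aeh, ahi, bcg, bef, bfh, bgh, cdf, cfi, cgi, def, deg, dgi, egh, fhi

Hence C_0 ≅ Z^9, C_1 ≅ Z^27, C_2 ≅ Z^18.

The boundary map ∂_1: C_1 → C_0 is given by ∂[p,q] = [q] − [p].
As a 9×27 matrix over Z this has rank 8, with invariant factors (1,1,1,1,1,1,1,1).

∂_2: C_2 → C_1 acts by ∂[p,q,r] = [q,r] − [p,r] + [p,q]. For instance
  ∂abe = be − ae + ab,
  ∂acd = cd − ad + ac.
The resulting 27×18 matrix has rank 18, and its Smith normal form has invariant factors (1,1,1,1,1,1,1,1,1,1,1,1,1,1,1,1,1,2).

Computing H_k = (kernel of ∂_k) / (image of ∂_{k+1}):

  H_0: rank C_0 − rank ∂_1 = 9 − 8 = 1, and the invariant factors of ∂_1 are all 1, so H_0 ≅ Z.
  H_1: rank ker ∂_1 − rank ∂_2 = (27 − 8) − 18 = 1, and ∂_2 has invariant factor 2 > 1, so H_1 ≅ Z × Z/2.
  H_2: rank ker ∂_2 − rank ∂_3 = (18 − 18) − 0 = 0, and there is no ∂_3, so H_2 ≅ 0.

As a check, the Euler characteristic is 9 − 27 + 18 = 0, which agrees with 1 − 1 + 0 = 0.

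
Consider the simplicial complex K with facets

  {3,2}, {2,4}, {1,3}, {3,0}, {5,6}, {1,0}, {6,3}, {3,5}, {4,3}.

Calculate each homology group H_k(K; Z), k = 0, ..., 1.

Fix the vertex order 0 < 1 < 2 < 3 < 4 < 5 < 6 and write every simplex with vertices in increasing order. Then dim K = 1 and the simplices of K are:

  0-simplices (7): [0], [1], [2], [3], [4], [5], [6]
  1-simplices (9): [0,1], [0,3], [1,3], [2,3], [2,4], [3,4], [3,5], [3,6], [5,6]

so the chain groups are C_0 ≅ Z^7, C_1 ≅ Z^9.

The boundary map ∂_1: C_1 → C_0 sends each edge [p,q] (with p < q) to q − p. For instance
  ∂[3,6] = [6] − [3].
As a 7×9 matrix over Z this has rank 6, with invariant factors (1,1,1,1,1,1).

From H_k ≅ ker(∂_k) / im(∂_{k+1}) we obtain:

  H_0: rank C_0 − rank ∂_1 = 7 − 6 = 1, and the invariant factors of ∂_1 are all 1, so H_0 ≅ Z.
  H_1: rank ker ∂_1 − rank ∂_2 = (9 − 6) − 0 = 3, and there is no ∂_2, so H_1 ≅ Z^3.

As a check, the Euler characteristic is 7 − 9 = -2, which agrees with 1 − 3 = -2.
(K is a triangulation of a wedge of 3 circles.)

H_0 ≅ Z,  H_1 ≅ Z^3.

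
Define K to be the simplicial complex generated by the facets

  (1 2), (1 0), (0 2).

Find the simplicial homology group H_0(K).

H_0 ≅ Z.

Take the total order 0 < 1 < 2 on the vertex set. Then K (dimension 1) consists of the simplices:

  0-simplices (3): [0], [1], [2]
  1-simplices (3): [0,1], [0,2], [1,2]

so the chain groups are C_0 ≅ Z^3, C_1 ≅ Z^3.

Boundary ∂_1: C_1 → C_0 is given by ∂[p,q] = [q] − [p].
The resulting 3×3 matrix has rank 2, and its Smith normal form has invariant factors (1,1).

Now H_k = ker ∂_k / im ∂_{k+1}, so:

  H_0: rank C_0 − rank ∂_1 = 3 − 2 = 1, and the invariant factors of ∂_1 are all 1, so H_0 ≅ Z.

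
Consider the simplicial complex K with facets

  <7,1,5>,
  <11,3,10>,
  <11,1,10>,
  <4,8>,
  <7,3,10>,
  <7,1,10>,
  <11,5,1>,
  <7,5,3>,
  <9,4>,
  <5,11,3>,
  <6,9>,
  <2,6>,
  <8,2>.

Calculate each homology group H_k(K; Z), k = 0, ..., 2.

H_0 ≅ Z^2,  H_1 ≅ Z,  H_2 ≅ Z.

Take the total order 1 < 2 < 3 < 4 < 5 < 6 < 7 < 8 < 9 < 10 < 11 on the vertex set. Then K (dimension 2) consists of the simplices:

  0-simplices (11): [1], [2], [3], [4], [5], [6], [7], [8], [9], [10], [11]
  1-simplices (17): [1,5], [1,7], [1,10], [1,11], [2,6], [2,8], [3,5], [3,7], [3,10], [3,11], [4,8], [4,9], [5,7], [5,11], [6,9], [7,10], [10,11]
  2-simplices (8): [1,5,7], [1,5,11], [1,7,10], [1,10,11], [3,5,7], [3,5,11], [3,7,10], [3,10,11]

giving chain groups C_0 ≅ Z^11, C_1 ≅ Z^17, C_2 ≅ Z^8.

The boundary map ∂_1: C_1 → C_0 maps an edge to its endpoints' difference, ∂[p,q] = q − p.
The 11×17 boundary matrix has rank 9 and Smith normal form diag(1,1,1,1,1,1,1,1,1).

The boundary map ∂_2: C_2 → C_1 acts by ∂[p,q,r] = [q,r] − [p,r] + [p,q]. For instance
  ∂[1,7,10] = [7,10] − [1,10] + [1,7],
  ∂[3,7,10] = [7,10] − [3,10] + [3,7].
The resulting 17×8 matrix has rank 7, and its Smith normal form has invariant factors (1,1,1,1,1,1,1).

Reading off H_k = ker ∂_k / im ∂_{k+1}:

  H_0: rank C_0 − rank ∂_1 = 11 − 9 = 2, and the invariant factors of ∂_1 are all 1, so H_0 ≅ Z^2.
  H_1: rank ker ∂_1 − rank ∂_2 = (17 − 9) − 7 = 1, and the invariant factors of ∂_2 are all 1, so H_1 ≅ Z.
  H_2: rank ker ∂_2 − rank ∂_3 = (8 − 7) − 0 = 1, and there is no ∂_3, so H_2 ≅ Z.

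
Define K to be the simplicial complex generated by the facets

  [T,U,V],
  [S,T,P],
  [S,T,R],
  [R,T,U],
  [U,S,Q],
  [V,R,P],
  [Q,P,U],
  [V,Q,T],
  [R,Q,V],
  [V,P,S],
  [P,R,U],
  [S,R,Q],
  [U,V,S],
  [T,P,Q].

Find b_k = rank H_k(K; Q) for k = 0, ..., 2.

We work with the vertex ordering P < Q < R < S < T < U < V. The simplices of K, each written with vertices in increasing order, are:

  0-simplices (7): P, Q, R, S, T, U, V
  1-simplices (21): PQ, PR, PS, PT, PU, PV, QR, QS, QT, QU, QV, RS, RT, RU, RV, ST, SU, SV, TU, TV, UV
  2-simplices (14): PQT, PQU, PRU, PRV, PST, PSV, QRS, QRV, QSU, QTV, RST, RTU, SUV, TUV

giving chain groups C_0 ≅ Z^7, C_1 ≅ Z^21, C_2 ≅ Z^14.

∂_1: C_1 → C_0 is given by ∂[p,q] = [q] − [p].
This gives a 7×21 integer matrix of rank 6; reducing to Smith normal form yields diagonal entries (1,1,1,1,1,1).

Boundary ∂_2: C_2 → C_1 sends each 2-simplex [p,q,r] to [q,r] − [p,r] + [p,q]. For instance
  ∂PRV = RV − PV + PR,
  ∂PSV = SV − PV + PS.
This gives a 21×14 integer matrix of rank 13; reducing to Smith normal form yields diagonal entries (1,1,1,1,1,1,1,1,1,1,1,1,1).

Now H_k = ker ∂_k / im ∂_{k+1}, so:

  H_0: rank C_0 − rank ∂_1 = 7 − 6 = 1, and the invariant factors of ∂_1 are all 1, so H_0 ≅ Z.
  H_1: rank ker ∂_1 − rank ∂_2 = (21 − 6) − 13 = 2, and the invariant factors of ∂_2 are all 1, so H_1 ≅ Z^2.
  H_2: rank ker ∂_2 − rank ∂_3 = (14 − 13) − 0 = 1, and there is no ∂_3, so H_2 ≅ Z.

As a check, the Euler characteristic is 7 − 21 + 14 = 0, which agrees with 1 − 2 + 1 = 0.

Hence the Betti numbers are b_0 = 1, b_1 = 2, b_2 = 1.

b_0 = 1, b_1 = 2, b_2 = 1.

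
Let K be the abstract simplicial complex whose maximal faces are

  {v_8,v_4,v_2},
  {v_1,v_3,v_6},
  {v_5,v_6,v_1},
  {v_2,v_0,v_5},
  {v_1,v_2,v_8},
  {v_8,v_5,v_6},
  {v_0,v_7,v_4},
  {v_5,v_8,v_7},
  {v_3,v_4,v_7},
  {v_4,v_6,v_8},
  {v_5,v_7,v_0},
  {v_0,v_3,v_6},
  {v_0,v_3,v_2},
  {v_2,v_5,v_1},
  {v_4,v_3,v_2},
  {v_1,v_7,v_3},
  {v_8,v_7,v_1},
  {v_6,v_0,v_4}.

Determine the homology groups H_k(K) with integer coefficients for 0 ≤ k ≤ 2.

We work with the vertex ordering v_0 < v_1 < v_2 < v_3 < v_4 < v_5 < v_6 < v_7 < v_8. The simplices of K, each written with vertices in increasing order, are:

  0-simplices (9): [v_0], [v_1], [v_2], [v_3], [v_4], [v_5], [v_6], [v_7], [v_8]
  1-simplices (27): (27 of them)
  2-simplices (18): (18 of them)

giving chain groups C_0 ≅ Z^9, C_1 ≅ Z^27, C_2 ≅ Z^18.

Boundary ∂_1: C_1 → C_0 sends each edge [p,q] (with p < q) to q − p. For instance
  ∂[v_1,v_3] = [v_3] − [v_1].
The 9×27 boundary matrix has rank 8 and Smith normal form diag(1,1,1,1,1,1,1,1).

∂_2: C_2 → C_1 maps a triangle to the signed sum of its edges. For instance
  ∂[v_0,v_2,v_5] = [v_2,v_5] − [v_0,v_5] + [v_0,v_2],
  ∂[v_1,v_2,v_5] = [v_2,v_5] − [v_1,v_5] + [v_1,v_2].
As a 27×18 matrix over Z this has rank 18, with invariant factors (1,1,1,1,1,1,1,1,1,1,1,1,1,1,1,1,1,2).

From H_k ≅ ker(∂_k) / im(∂_{k+1}) we obtain:

  H_0: rank C_0 − rank ∂_1 = 9 − 8 = 1, and the invariant factors of ∂_1 are all 1, so H_0 = Z.
  H_1: rank ker ∂_1 − rank ∂_2 = (27 − 8) − 18 = 1, and ∂_2 has invariant factor 2 > 1, so H_1 = Z ⊕ Z/2.
  H_2: rank ker ∂_2 − rank ∂_3 = (18 − 18) − 0 = 0, and there is no ∂_3, so H_2 = 0.

As a check, the Euler characteristic is 9 − 27 + 18 = 0, which agrees with 1 − 1 + 0 = 0.

H_0 = Z,  H_1 = Z ⊕ Z/2,  H_2 = 0.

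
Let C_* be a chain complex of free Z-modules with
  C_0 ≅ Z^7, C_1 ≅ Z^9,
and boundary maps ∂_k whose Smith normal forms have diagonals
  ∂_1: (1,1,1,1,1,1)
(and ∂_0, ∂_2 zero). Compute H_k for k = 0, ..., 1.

H_0: b_0 = 7 − 0 − 6 = 1; torsion from ∂_1 factors > 1: none. So H_0 ≅ Z.
H_1: b_1 = 9 − 6 − 0 = 3; torsion from ∂_2 factors > 1: none. So H_1 ≅ Z^3.

H_0 ≅ Z,  H_1 ≅ Z^3.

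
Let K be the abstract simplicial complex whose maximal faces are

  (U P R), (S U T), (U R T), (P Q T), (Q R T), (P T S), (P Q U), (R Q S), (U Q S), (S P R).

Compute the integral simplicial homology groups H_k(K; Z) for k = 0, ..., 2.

H_0 = Z,  H_1 = Z/2,  H_2 = 0.

K has 6 vertices, 15 edges, 10 triangles.
rank ∂_0 = 0, rank ∂_1 = 5 ⇒ b_0 = 6 − 0 − 5 = 1; all invariant factors of ∂_1 are 1 so no torsion. So H_0 = Z.
rank ∂_1 = 5, rank ∂_2 = 10 ⇒ b_1 = 15 − 5 − 10 = 0; ∂_2 has invariant factor(s) [2] giving torsion. So H_1 = Z/2.
rank ∂_2 = 10, rank ∂_3 = 0 ⇒ b_2 = 10 − 10 − 0 = 0. So H_2 = 0.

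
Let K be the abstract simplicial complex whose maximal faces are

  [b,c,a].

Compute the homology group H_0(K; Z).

We work with the vertex ordering a < b < c. The simplices of K, each written with vertices in increasing order, are:

  0-simplices (3): a, b, c
  1-simplices (3): ab, ac, bc
  2-simplices (1): abc

giving chain groups C_0 ≅ Z^3, C_1 ≅ Z^3, C_2 ≅ Z^1.

∂_1: C_1 → C_0 is given by ∂[p,q] = [q] − [p]. For instance
  ∂ab = b − a.
The resulting 3×3 matrix has rank 2, and its Smith normal form has invariant factors (1,1).

The boundary map ∂_2: C_2 → C_1 sends each 2-simplex [p,q,r] to [q,r] − [p,r] + [p,q]. For instance
  ∂abc = bc − ac + ab.
As a 3×1 matrix over Z this has rank 1, with invariant factors (1).

Now H_k = ker ∂_k / im ∂_{k+1}, so:

  H_0: rank C_0 − rank ∂_1 = 3 − 2 = 1, and the invariant factors of ∂_1 are all 1, so H_0 = Z.

H_0 = Z.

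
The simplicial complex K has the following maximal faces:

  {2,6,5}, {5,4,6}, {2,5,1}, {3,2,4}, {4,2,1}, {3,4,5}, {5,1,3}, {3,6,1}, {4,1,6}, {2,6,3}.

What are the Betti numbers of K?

Order the vertices as 1 < 2 < 3 < 4 < 5 < 6. Listing each simplex with vertices in this order, K has dimension 2 with simplices:

  0-simplices (6): [1], [2], [3], [4], [5], [6]
  1-simplices (15): [1,2], [1,3], [1,4], [1,5], [1,6], [2,3], [2,4], [2,5], [2,6], [3,4], [3,5], [3,6], [4,5], [4,6], [5,6]
  2-simplices (10): [1,2,4], [1,2,5], [1,3,5], [1,3,6], [1,4,6], [2,3,4], [2,3,6], [2,5,6], [3,4,5], [4,5,6]

Hence C_0 ≅ Z^6, C_1 ≅ Z^15, C_2 ≅ Z^10.

The boundary map ∂_1: C_1 → C_0 is given by ∂[p,q] = [q] − [p].
The resulting 6×15 matrix has rank 5, and its Smith normal form has invariant factors (1,1,1,1,1).

∂_2: C_2 → C_1 acts by ∂[p,q,r] = [q,r] − [p,r] + [p,q]. For instance
  ∂[1,3,5] = [3,5] − [1,5] + [1,3],
  ∂[1,2,5] = [2,5] − [1,5] + [1,2].
The resulting 15×10 matrix has rank 10, and its Smith normal form has invariant factors (1,1,1,1,1,1,1,1,1,2).

Computing H_k = (kernel of ∂_k) / (image of ∂_{k+1}):

  H_0: rank C_0 − rank ∂_1 = 6 − 5 = 1, and the invariant factors of ∂_1 are all 1, so H_0 = Z.
  H_1: rank ker ∂_1 − rank ∂_2 = (15 − 5) − 10 = 0, and ∂_2 has invariant factor 2 > 1, so H_1 = Z/2.
  H_2: rank ker ∂_2 − rank ∂_3 = (10 − 10) − 0 = 0, and there is no ∂_3, so H_2 = 0.

As a check, the Euler characteristic is 6 − 15 + 10 = 1, which agrees with 1 − 0 + 0 = 1.
(K is a triangulation of the real projective plane RP^2.)

Hence the Betti numbers are b_0 = 1, b_1 = 0, b_2 = 0.

b_0 = 1, b_1 = 0, b_2 = 0.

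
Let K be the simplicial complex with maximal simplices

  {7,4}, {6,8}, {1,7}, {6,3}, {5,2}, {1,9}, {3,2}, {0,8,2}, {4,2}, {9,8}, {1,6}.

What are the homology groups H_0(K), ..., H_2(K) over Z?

K has 10 vertices, 13 edges, 1 triangle.
rank ∂_0 = 0, rank ∂_1 = 9 ⇒ b_0 = 10 − 0 − 9 = 1; all invariant factors of ∂_1 are 1 so no torsion. So H_0 ≅ Z.
rank ∂_1 = 9, rank ∂_2 = 1 ⇒ b_1 = 13 − 9 − 1 = 3; all invariant factors of ∂_2 are 1 so no torsion. So H_1 ≅ Z^3.
rank ∂_2 = 1, rank ∂_3 = 0 ⇒ b_2 = 1 − 1 − 0 = 0. So H_2 ≅ 0.

H_0 ≅ Z,  H_1 ≅ Z^3,  H_2 = 0.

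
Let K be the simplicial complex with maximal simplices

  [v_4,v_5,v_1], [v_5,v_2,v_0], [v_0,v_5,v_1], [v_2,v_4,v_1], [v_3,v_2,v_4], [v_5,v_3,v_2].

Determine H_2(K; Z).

Take the total order v_0 < v_1 < v_2 < v_3 < v_4 < v_5 on the vertex set. Then K (dimension 2) consists of the simplices:

  0-simplices (6): [v_0], [v_1], [v_2], [v_3], [v_4], [v_5]
  1-simplices (12): [v_0,v_1], [v_0,v_2], [v_0,v_5], [v_1,v_2], [v_1,v_4], [v_1,v_5], [v_2,v_3], [v_2,v_4], [v_2,v_5], [v_3,v_4], [v_3,v_5], [v_4,v_5]
  2-simplices (6): [v_0,v_1,v_5], [v_0,v_2,v_5], [v_1,v_2,v_4], [v_1,v_4,v_5], [v_2,v_3,v_4], [v_2,v_3,v_5]

Hence C_0 ≅ Z^6, C_1 ≅ Z^12, C_2 ≅ Z^6.

Boundary ∂_1: C_1 → C_0 is given by ∂[p,q] = [q] − [p]. For instance
  ∂[v_1,v_2] = [v_2] − [v_1].
The resulting 6×12 matrix has rank 5, and its Smith normal form has invariant factors (1,1,1,1,1).

The boundary map ∂_2: C_2 → C_1 sends each 2-simplex [p,q,r] to [q,r] − [p,r] + [p,q]. For instance
  ∂[v_1,v_4,v_5] = [v_4,v_5] − [v_1,v_5] + [v_1,v_4],
  ∂[v_0,v_2,v_5] = [v_2,v_5] − [v_0,v_5] + [v_0,v_2].
As a 12×6 matrix over Z this has rank 6, with invariant factors (1,1,1,1,1,1).

Computing H_k = (kernel of ∂_k) / (image of ∂_{k+1}):

  H_2: rank ker ∂_2 − rank ∂_3 = (6 − 6) − 0 = 0, and there is no ∂_3, so H_2 ≅ 0.

(K is a triangulation of the cylinder S^1 x I.)

H_2 = 0.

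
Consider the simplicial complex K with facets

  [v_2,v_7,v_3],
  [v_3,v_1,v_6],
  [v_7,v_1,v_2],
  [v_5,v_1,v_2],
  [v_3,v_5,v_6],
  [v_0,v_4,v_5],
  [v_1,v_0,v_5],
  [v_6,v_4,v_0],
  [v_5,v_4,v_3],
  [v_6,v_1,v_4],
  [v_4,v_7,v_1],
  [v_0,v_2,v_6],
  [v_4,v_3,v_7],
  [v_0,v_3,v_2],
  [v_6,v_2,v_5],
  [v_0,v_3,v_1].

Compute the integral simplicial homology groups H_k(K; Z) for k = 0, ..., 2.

Fix the vertex order v_0 < v_1 < v_2 < v_3 < v_4 < v_5 < v_6 < v_7 and write every simplex with vertices in increasing order. Then dim K = 2 and the simplices of K are:

  0-simplices (8): [v_0], [v_1], [v_2], [v_3], [v_4], [v_5], [v_6], [v_7]
  1-simplices (24): (24 of them)
  2-simplices (16): (16 of them)

giving chain groups C_0 ≅ Z^8, C_1 ≅ Z^24, C_2 ≅ Z^16.

∂_1: C_1 → C_0 maps an edge to its endpoints' difference, ∂[p,q] = q − p.
The 8×24 boundary matrix has rank 7 and Smith normal form diag(1,1,1,1,1,1,1).

∂_2: C_2 → C_1 maps a triangle to the signed sum of its edges. For instance
  ∂[v_0,v_2,v_6] = [v_2,v_6] − [v_0,v_6] + [v_0,v_2],
  ∂[v_3,v_4,v_5] = [v_4,v_5] − [v_3,v_5] + [v_3,v_4].
The resulting 24×16 matrix has rank 15, and its Smith normal form has invariant factors (1,1,1,1,1,1,1,1,1,1,1,1,1,1,1).

Now H_k = ker ∂_k / im ∂_{k+1}, so:

  H_0: rank C_0 − rank ∂_1 = 8 − 7 = 1, and the invariant factors of ∂_1 are all 1, so H_0 ≅ Z.
  H_1: rank ker ∂_1 − rank ∂_2 = (24 − 7) − 15 = 2, and the invariant factors of ∂_2 are all 1, so H_1 ≅ Z^2.
  H_2: rank ker ∂_2 − rank ∂_3 = (16 − 15) − 0 = 1, and there is no ∂_3, so H_2 ≅ Z.

As a check, the Euler characteristic is 8 − 24 + 16 = 0, which agrees with 1 − 2 + 1 = 0.

H_0 = Z,  H_1 = Z^2,  H_2 = Z.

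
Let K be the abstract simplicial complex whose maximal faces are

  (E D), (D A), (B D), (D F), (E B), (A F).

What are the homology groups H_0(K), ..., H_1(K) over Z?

H_0 = Z,  H_1 = Z^2.

Take the total order A < B < D < E < F on the vertex set. Then K (dimension 1) consists of the simplices:

  0-simplices (5): A, B, D, E, F
  1-simplices (6): AD, AF, BD, BE, DE, DF

so the chain groups are C_0 ≅ Z^5, C_1 ≅ Z^6.

The boundary map ∂_1: C_1 → C_0 maps an edge to its endpoints' difference, ∂[p,q] = q − p.
The 5×6 boundary matrix has rank 4 and Smith normal form diag(1,1,1,1).

From H_k ≅ ker(∂_k) / im(∂_{k+1}) we obtain:

  H_0: rank C_0 − rank ∂_1 = 5 − 4 = 1, and the invariant factors of ∂_1 are all 1, so H_0 = Z.
  H_1: rank ker ∂_1 − rank ∂_2 = (6 − 4) − 0 = 2, and there is no ∂_2, so H_1 = Z^2.

As a check, the Euler characteristic is 5 − 6 = -1, which agrees with 1 − 2 = -1.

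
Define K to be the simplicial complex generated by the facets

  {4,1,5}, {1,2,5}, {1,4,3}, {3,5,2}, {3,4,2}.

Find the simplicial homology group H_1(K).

H_1 ≅ Z.

We work with the vertex ordering 1 < 2 < 3 < 4 < 5. The simplices of K, each written with vertices in increasing order, are:

  0-simplices (5): [1], [2], [3], [4], [5]
  1-simplices (10): [1,2], [1,3], [1,4], [1,5], [2,3], [2,4], [2,5], [3,4], [3,5], [4,5]
  2-simplices (5): [1,2,5], [1,3,4], [1,4,5], [2,3,4], [2,3,5]

Hence C_0 ≅ Z^5, C_1 ≅ Z^10, C_2 ≅ Z^5.

The boundary map ∂_1: C_1 → C_0 is given by ∂[p,q] = [q] − [p].
As a 5×10 matrix over Z this has rank 4, with invariant factors (1,1,1,1).

∂_2: C_2 → C_1 maps a triangle to the signed sum of its edges. For instance
  ∂[1,4,5] = [4,5] − [1,5] + [1,4],
  ∂[2,3,5] = [3,5] − [2,5] + [2,3].
The 10×5 boundary matrix has rank 5 and Smith normal form diag(1,1,1,1,1).

Now H_k = ker ∂_k / im ∂_{k+1}, so:

  H_1: rank ker ∂_1 − rank ∂_2 = (10 − 4) − 5 = 1, and the invariant factors of ∂_2 are all 1, so H_1 ≅ Z.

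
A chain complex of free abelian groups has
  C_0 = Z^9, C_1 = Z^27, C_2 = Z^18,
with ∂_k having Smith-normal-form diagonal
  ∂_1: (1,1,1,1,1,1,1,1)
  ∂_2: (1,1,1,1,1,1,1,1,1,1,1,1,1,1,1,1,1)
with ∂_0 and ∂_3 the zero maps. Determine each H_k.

H_0: b_0 = 9 − 0 − 8 = 1; torsion from ∂_1 factors > 1: none. So H_0 = Z.
H_1: b_1 = 27 − 8 − 17 = 2; torsion from ∂_2 factors > 1: none. So H_1 = Z^2.
H_2: b_2 = 18 − 17 − 0 = 1; torsion from ∂_3 factors > 1: none. So H_2 = Z.

H_0 = Z,  H_1 = Z^2,  H_2 = Z.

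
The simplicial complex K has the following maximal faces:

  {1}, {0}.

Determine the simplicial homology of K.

H_0 ≅ Z^2.

Order the vertices as 0 < 1. Listing each simplex with vertices in this order, K has dimension 0 with simplices:

  0-simplices (2): [0], [1]

giving chain groups C_0 ≅ Z^2.

From H_k ≅ ker(∂_k) / im(∂_{k+1}) we obtain:

  H_0: rank C_0 − rank ∂_1 = 2 − 0 = 2, and there is no ∂_1, so H_0 ≅ Z^2.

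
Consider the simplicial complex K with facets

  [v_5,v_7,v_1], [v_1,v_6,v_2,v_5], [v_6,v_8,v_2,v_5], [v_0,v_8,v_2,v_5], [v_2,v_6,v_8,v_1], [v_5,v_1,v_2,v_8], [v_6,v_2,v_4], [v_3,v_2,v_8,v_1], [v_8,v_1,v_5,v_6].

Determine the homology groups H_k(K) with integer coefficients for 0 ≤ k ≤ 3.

H_0 = Z,  H_1 = 0,  H_2 = 0,  H_3 = Z.

We work with the vertex ordering v_0 < v_1 < v_2 < v_3 < v_4 < v_5 < v_6 < v_7 < v_8. The simplices of K, each written with vertices in increasing order, are:

  0-simplices (9): [v_0], [v_1], [v_2], [v_3], [v_4], [v_5], [v_6], [v_7], [v_8]
  1-simplices (20): (20 of them)
  2-simplices (18): (18 of them)
  3-simplices (7): [v_0,v_2,v_5,v_8], [v_1,v_2,v_3,v_8], [v_1,v_2,v_5,v_6], [v_1,v_2,v_5,v_8], [v_1,v_2,v_6,v_8], [v_1,v_5,v_6,v_8], [v_2,v_5,v_6,v_8]

so the chain groups are C_0 ≅ Z^9, C_1 ≅ Z^20, C_2 ≅ Z^18, C_3 ≅ Z^7.

∂_1: C_1 → C_0 maps an edge to its endpoints' difference, ∂[p,q] = q − p. For instance
  ∂[v_1,v_8] = [v_8] − [v_1].
The 9×20 boundary matrix has rank 8 and Smith normal form diag(1,1,1,1,1,1,1,1).

∂_2: C_2 → C_1 acts by ∂[p,q,r] = [q,r] − [p,r] + [p,q]. For instance
  ∂[v_1,v_6,v_8] = [v_6,v_8] − [v_1,v_8] + [v_1,v_6],
  ∂[v_1,v_2,v_3] = [v_2,v_3] − [v_1,v_3] + [v_1,v_2].
The resulting 20×18 matrix has rank 12, and its Smith normal form has invariant factors (1,1,1,1,1,1,1,1,1,1,1,1).

The boundary map ∂_3: C_3 → C_2 sends each 3-simplex σ to the alternating sum Σ_i (−1)^i (σ with its i-th vertex removed). For instance
  ∂[v_2,v_5,v_6,v_8] = [v_5,v_6,v_8] − [v_2,v_6,v_8] + [v_2,v_5,v_8] − [v_2,v_5,v_6],
  ∂[v_1,v_2,v_3,v_8] = [v_2,v_3,v_8] − [v_1,v_3,v_8] + [v_1,v_2,v_8] − [v_1,v_2,v_3].
The resulting 18×7 matrix has rank 6, and its Smith normal form has invariant factors (1,1,1,1,1,1).

Now H_k = ker ∂_k / im ∂_{k+1}, so:

  H_0: rank C_0 − rank ∂_1 = 9 − 8 = 1, and the invariant factors of ∂_1 are all 1, so H_0 = Z.
  H_1: rank ker ∂_1 − rank ∂_2 = (20 − 8) − 12 = 0, and the invariant factors of ∂_2 are all 1, so H_1 = 0.
  H_2: rank ker ∂_2 − rank ∂_3 = (18 − 12) − 6 = 0, and the invariant factors of ∂_3 are all 1, so H_2 = 0.
  H_3: rank ker ∂_3 − rank ∂_4 = (7 − 6) − 0 = 1, and there is no ∂_4, so H_3 = Z.

As a check, the Euler characteristic is 9 − 20 + 18 − 7 = 0, which agrees with 1 − 0 + 0 − 1 = 0.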